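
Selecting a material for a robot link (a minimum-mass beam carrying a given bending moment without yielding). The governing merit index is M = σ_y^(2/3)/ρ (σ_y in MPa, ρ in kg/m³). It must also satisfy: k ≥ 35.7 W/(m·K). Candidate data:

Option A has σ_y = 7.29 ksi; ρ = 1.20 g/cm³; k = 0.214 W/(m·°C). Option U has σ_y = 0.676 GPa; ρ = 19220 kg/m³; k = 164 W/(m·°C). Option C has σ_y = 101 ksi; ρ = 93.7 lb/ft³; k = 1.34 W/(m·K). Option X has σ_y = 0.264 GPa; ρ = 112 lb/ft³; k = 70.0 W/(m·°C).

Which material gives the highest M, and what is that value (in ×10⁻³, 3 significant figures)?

option X, M = 22.9×10⁻³

Screen on constraints: k ≥ 35.7 W/(m·K). Survivors: option U, option X.
Normalizing units and computing the index:
  option U: σ_y = 676.0 MPa, ρ = 19220 kg/m³
  option X: σ_y = 264.0 MPa, ρ = 1794 kg/m³
  option X: M = 22.9×10⁻³
  option U: M = 4.01×10⁻³
Highest index: option X.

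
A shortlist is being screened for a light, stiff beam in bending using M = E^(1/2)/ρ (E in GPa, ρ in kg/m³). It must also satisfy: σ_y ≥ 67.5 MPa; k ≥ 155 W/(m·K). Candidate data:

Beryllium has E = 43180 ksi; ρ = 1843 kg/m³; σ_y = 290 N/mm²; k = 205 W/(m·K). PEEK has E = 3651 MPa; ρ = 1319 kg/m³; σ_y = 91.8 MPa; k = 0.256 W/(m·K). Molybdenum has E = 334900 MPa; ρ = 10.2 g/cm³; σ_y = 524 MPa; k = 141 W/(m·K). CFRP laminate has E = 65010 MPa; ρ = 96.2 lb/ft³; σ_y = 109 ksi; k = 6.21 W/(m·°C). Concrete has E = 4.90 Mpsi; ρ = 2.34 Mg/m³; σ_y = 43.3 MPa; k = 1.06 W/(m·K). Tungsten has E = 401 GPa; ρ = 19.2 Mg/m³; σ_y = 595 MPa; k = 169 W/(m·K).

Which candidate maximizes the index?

Screen on constraints: σ_y ≥ 67.5 MPa; k ≥ 155 W/(m·K). Survivors: beryllium, tungsten.
Convert each candidate to consistent units, then evaluate M:
  beryllium: E = 297.7 GPa, ρ = 1843 kg/m³
  tungsten: E = 401.0 GPa, ρ = 19200 kg/m³
  beryllium: M = 9.36×10⁻³
  tungsten: M = 1.04×10⁻³
The maximum is for beryllium.

beryllium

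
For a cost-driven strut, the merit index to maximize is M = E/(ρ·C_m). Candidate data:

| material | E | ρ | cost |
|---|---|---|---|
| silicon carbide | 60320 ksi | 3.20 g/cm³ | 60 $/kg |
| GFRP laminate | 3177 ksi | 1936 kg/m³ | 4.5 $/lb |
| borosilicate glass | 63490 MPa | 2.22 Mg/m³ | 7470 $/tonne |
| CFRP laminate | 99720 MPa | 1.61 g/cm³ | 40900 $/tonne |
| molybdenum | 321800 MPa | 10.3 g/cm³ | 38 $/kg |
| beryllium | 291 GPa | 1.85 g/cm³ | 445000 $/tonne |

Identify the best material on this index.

borosilicate glass

Normalizing units and computing the index:
  silicon carbide: E = 415.9 GPa, ρ = 3200 kg/m³, cost = 60.00 $/kg
  GFRP laminate: E = 21.90 GPa, ρ = 1936 kg/m³, cost = 9.921 $/kg
  borosilicate glass: E = 63.49 GPa, ρ = 2220 kg/m³, cost = 7.470 $/kg
  CFRP laminate: E = 99.72 GPa, ρ = 1610 kg/m³, cost = 40.90 $/kg
  molybdenum: E = 321.8 GPa, ρ = 10300 kg/m³, cost = 38.00 $/kg
  beryllium: E = 291.0 GPa, ρ = 1850 kg/m³, cost = 445.0 $/kg
  borosilicate glass: M = 3.83 MN·m per $
  silicon carbide: M = 2.17 MN·m per $
  CFRP laminate: M = 1.51 MN·m per $
  GFRP laminate: M = 1.14 MN·m per $
  molybdenum: M = 0.822 MN·m per $
  beryllium: M = 0.353 MN·m per $
The maximum is for borosilicate glass.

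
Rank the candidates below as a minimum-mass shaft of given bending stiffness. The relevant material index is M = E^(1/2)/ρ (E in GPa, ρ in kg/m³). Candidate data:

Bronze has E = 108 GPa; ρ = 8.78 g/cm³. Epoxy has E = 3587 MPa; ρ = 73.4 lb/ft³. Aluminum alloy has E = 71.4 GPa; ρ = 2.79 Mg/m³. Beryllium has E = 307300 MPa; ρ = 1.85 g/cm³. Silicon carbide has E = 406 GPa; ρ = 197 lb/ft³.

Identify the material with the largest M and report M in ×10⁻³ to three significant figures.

Putting every candidate on a common basis:
  bronze: E = 108.0 GPa, ρ = 8780 kg/m³
  epoxy: E = 3.587 GPa, ρ = 1176 kg/m³
  aluminum alloy: E = 71.40 GPa, ρ = 2790 kg/m³
  beryllium: E = 307.3 GPa, ρ = 1850 kg/m³
  silicon carbide: E = 406.0 GPa, ρ = 3156 kg/m³
  beryllium: M = 9.48×10⁻³
  silicon carbide: M = 6.39×10⁻³
  aluminum alloy: M = 3.03×10⁻³
  epoxy: M = 1.61×10⁻³
  bronze: M = 1.18×10⁻³
The maximum is for beryllium.

beryllium, M = 9.48×10⁻³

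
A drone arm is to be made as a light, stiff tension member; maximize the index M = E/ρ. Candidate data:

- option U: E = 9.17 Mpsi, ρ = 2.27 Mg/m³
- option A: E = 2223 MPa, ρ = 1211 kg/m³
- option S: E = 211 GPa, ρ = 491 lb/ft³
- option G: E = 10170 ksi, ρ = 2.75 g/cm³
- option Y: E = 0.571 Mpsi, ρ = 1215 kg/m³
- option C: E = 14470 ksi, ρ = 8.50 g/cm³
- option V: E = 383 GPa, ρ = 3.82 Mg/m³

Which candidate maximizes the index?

Normalizing units and computing the index:
  option U: E = 63.22 GPa, ρ = 2270 kg/m³
  option A: E = 2.223 GPa, ρ = 1211 kg/m³
  option S: E = 211.0 GPa, ρ = 7865 kg/m³
  option G: E = 70.12 GPa, ρ = 2750 kg/m³
  option Y: E = 3.937 GPa, ρ = 1215 kg/m³
  option C: E = 99.77 GPa, ρ = 8500 kg/m³
  option V: E = 383.0 GPa, ρ = 3820 kg/m³
  option V: M = 100 MN·m/kg
  option U: M = 27.9 MN·m/kg
  option S: M = 26.8 MN·m/kg
  option G: M = 25.5 MN·m/kg
  option C: M = 11.7 MN·m/kg
  option Y: M = 3.24 MN·m/kg
  option A: M = 1.84 MN·m/kg
Option V ranks first.

option V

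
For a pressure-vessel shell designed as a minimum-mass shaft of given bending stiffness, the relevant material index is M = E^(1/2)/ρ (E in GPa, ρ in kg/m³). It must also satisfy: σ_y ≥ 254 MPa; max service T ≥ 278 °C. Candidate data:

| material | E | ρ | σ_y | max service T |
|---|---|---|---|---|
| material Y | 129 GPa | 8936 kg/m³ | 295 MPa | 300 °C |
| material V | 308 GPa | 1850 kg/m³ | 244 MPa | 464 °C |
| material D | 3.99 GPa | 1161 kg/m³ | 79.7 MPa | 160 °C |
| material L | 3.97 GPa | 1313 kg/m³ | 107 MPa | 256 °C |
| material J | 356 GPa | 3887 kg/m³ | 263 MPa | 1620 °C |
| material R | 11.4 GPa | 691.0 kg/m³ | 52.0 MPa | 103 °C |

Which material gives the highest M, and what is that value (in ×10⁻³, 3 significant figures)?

material J, M = 4.85×10⁻³

Screen on constraints: σ_y ≥ 254 MPa; max service T ≥ 278 °C. Survivors: material Y, material J.
Evaluate M for each candidate:
  material J: M = 4.85×10⁻³
  material Y: M = 1.27×10⁻³
Highest index: material J.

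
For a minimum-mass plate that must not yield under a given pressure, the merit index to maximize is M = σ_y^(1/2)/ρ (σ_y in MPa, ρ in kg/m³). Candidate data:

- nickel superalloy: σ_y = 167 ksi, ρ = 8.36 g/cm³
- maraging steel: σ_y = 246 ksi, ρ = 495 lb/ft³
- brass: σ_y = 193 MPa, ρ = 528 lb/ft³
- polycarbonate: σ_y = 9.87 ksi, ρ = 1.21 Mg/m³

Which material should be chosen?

polycarbonate

In SI units:
  nickel superalloy: σ_y = 1151 MPa, ρ = 8360 kg/m³
  maraging steel: σ_y = 1696 MPa, ρ = 7929 kg/m³
  brass: σ_y = 193.0 MPa, ρ = 8458 kg/m³
  polycarbonate: σ_y = 68.05 MPa, ρ = 1210 kg/m³
  polycarbonate: M = 6.82×10⁻³
  maraging steel: M = 5.19×10⁻³
  nickel superalloy: M = 4.06×10⁻³
  brass: M = 1.64×10⁻³
Highest index: polycarbonate.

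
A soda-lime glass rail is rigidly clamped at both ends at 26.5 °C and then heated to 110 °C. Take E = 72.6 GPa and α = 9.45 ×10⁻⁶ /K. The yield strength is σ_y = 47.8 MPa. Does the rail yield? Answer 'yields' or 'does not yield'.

ΔT = 83.50 K. Constrained thermal stress σ = E·α·ΔT = 72.60×10³ MPa × 9.45×10⁻⁶ × 83.50 = 57.3 MPa (compressive).
Compare to σ_y = 47.8 MPa: σ ≥ σ_y, so it yields.

yields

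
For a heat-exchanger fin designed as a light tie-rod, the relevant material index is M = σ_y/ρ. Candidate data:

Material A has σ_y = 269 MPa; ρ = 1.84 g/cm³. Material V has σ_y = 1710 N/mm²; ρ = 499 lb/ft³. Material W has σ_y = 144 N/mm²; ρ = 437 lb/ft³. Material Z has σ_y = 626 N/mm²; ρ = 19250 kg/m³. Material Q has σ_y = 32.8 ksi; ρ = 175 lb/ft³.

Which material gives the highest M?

Putting every candidate on a common basis:
  material A: σ_y = 269.0 MPa, ρ = 1840 kg/m³
  material V: σ_y = 1710 MPa, ρ = 7993 kg/m³
  material W: σ_y = 144.0 MPa, ρ = 7000 kg/m³
  material Z: σ_y = 626.0 MPa, ρ = 19250 kg/m³
  material Q: σ_y = 226.1 MPa, ρ = 2803 kg/m³
  material V: M = 214 kN·m/kg
  material A: M = 146 kN·m/kg
  material Q: M = 80.7 kN·m/kg
  material Z: M = 32.5 kN·m/kg
  material W: M = 20.6 kN·m/kg
Highest index: material V.

material V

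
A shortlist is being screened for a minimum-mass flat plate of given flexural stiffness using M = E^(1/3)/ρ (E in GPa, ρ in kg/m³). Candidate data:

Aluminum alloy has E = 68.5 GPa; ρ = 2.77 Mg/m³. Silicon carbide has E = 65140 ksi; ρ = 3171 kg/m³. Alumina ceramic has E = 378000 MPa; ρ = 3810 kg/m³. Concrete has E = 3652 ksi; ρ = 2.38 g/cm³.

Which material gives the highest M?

silicon carbide

After converting to SI:
  aluminum alloy: E = 68.50 GPa, ρ = 2770 kg/m³
  silicon carbide: E = 449.1 GPa, ρ = 3171 kg/m³
  alumina ceramic: E = 378.0 GPa, ρ = 3810 kg/m³
  concrete: E = 25.18 GPa, ρ = 2380 kg/m³
  silicon carbide: M = 2.42×10⁻³
  alumina ceramic: M = 1.90×10⁻³
  aluminum alloy: M = 1.48×10⁻³
  concrete: M = 1.23×10⁻³
Highest index: silicon carbide.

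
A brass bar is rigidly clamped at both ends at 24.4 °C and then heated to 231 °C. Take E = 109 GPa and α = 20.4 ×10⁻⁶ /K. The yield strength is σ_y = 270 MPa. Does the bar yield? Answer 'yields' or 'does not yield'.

yields

ΔT = 206.6 K. Constrained thermal stress σ = E·α·ΔT = 109.0×10³ MPa × 20.4×10⁻⁶ × 206.6 = 459 MPa (compressive).
Compare to σ_y = 270 MPa: σ ≥ σ_y, so it yields.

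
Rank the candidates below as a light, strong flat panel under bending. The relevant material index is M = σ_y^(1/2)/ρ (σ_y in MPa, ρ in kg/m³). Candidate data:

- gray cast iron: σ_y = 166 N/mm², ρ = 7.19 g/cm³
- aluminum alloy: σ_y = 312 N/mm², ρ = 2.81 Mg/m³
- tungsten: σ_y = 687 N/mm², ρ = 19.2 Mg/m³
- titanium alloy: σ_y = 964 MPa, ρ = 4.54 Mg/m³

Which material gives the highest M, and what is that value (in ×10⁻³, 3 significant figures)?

After converting to SI:
  gray cast iron: σ_y = 166.0 MPa, ρ = 7190 kg/m³
  aluminum alloy: σ_y = 312.0 MPa, ρ = 2810 kg/m³
  tungsten: σ_y = 687.0 MPa, ρ = 19200 kg/m³
  titanium alloy: σ_y = 964.0 MPa, ρ = 4540 kg/m³
  titanium alloy: M = 6.84×10⁻³
  aluminum alloy: M = 6.29×10⁻³
  gray cast iron: M = 1.79×10⁻³
  tungsten: M = 1.37×10⁻³
Titanium alloy ranks first.

titanium alloy, M = 6.84×10⁻³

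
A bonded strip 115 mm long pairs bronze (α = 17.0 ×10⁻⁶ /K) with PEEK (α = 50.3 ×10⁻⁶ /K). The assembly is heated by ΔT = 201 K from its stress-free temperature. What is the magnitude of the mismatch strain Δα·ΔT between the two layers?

Δα = |17.0 − 50.3|×10⁻⁶/K = 33.3×10⁻⁶/K.
Mismatch strain = Δα·ΔT = 33.3×10⁻⁶ × 201.0 = 6.69×10⁻³.

6.69×10⁻³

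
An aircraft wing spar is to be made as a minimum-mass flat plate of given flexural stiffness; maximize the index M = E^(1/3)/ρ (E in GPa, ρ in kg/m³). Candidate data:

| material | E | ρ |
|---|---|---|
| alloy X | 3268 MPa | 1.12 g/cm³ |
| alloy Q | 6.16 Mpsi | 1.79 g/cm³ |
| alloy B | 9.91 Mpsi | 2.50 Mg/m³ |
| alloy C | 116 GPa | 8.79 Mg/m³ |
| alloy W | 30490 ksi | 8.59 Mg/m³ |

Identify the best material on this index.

alloy Q

After converting to SI:
  alloy X: E = 3.268 GPa, ρ = 1120 kg/m³
  alloy Q: E = 42.47 GPa, ρ = 1790 kg/m³
  alloy B: E = 68.33 GPa, ρ = 2500 kg/m³
  alloy C: E = 116.0 GPa, ρ = 8790 kg/m³
  alloy W: E = 210.2 GPa, ρ = 8590 kg/m³
  alloy Q: M = 1.95×10⁻³
  alloy B: M = 1.64×10⁻³
  alloy X: M = 1.32×10⁻³
  alloy W: M = 0.692×10⁻³
  alloy C: M = 0.555×10⁻³
Alloy Q has the largest M.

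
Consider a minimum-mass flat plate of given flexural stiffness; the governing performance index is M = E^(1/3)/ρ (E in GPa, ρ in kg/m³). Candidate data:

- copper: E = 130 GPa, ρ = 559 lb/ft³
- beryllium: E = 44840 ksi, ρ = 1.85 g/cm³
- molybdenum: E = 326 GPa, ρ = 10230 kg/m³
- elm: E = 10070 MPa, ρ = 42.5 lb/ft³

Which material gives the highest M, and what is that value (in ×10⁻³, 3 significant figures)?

Convert each candidate to consistent units, then evaluate M:
  copper: E = 130.0 GPa, ρ = 8954 kg/m³
  beryllium: E = 309.2 GPa, ρ = 1850 kg/m³
  molybdenum: E = 326.0 GPa, ρ = 10230 kg/m³
  elm: E = 10.07 GPa, ρ = 680.8 kg/m³
  beryllium: M = 3.66×10⁻³
  elm: M = 3.17×10⁻³
  molybdenum: M = 0.673×10⁻³
  copper: M = 0.566×10⁻³
Beryllium has the largest M.

beryllium, M = 3.66×10⁻³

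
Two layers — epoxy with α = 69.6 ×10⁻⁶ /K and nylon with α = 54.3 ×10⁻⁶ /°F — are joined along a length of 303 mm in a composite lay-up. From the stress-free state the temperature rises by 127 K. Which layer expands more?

nylon: α = 54.3×10⁻⁶/°F × 9/5 = 97.7×10⁻⁶/K.
α(epoxy) = 69.6×10⁻⁶/K vs α(nylon) = 97.7×10⁻⁶/K.
Higher α expands more for the same ΔT: nylon.

nylon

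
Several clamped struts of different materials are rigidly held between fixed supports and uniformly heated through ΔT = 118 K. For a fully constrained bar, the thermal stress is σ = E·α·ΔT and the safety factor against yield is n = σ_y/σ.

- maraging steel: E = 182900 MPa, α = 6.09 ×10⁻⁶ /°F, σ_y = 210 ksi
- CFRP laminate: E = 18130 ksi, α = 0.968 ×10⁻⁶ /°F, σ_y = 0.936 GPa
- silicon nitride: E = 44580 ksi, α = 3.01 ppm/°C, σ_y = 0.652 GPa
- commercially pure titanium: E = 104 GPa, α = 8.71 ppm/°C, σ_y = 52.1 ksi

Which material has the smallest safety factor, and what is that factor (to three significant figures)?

Converting E to GPa, α to ×10⁻⁶/K, σ_y to MPa, then σ and n for each:
  maraging steel: E = 182.9, α = 11.0, σ_y = 1448 → σ = 237 MPa, n = 6.12
  CFRP laminate: E = 125.0, α = 1.74, σ_y = 936.0 → σ = 25.7 MPa, n = 36.4
  silicon nitride: E = 307.4, α = 3.01, σ_y = 652.0 → σ = 109 MPa, n = 5.97
  commercially pure titanium: E = 104.0, α = 8.71, σ_y = 359.2 → σ = 107 MPa, n = 3.36
Commercially pure titanium has the lowest safety factor, n = 3.36.

commercially pure titanium, n = 3.36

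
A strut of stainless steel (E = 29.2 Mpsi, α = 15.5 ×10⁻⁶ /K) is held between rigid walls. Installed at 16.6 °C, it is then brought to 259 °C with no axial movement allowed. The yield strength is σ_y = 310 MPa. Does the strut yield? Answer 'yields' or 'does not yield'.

yields

E = 29.2 Mpsi = 201.3 GPa.
ΔT = 242.4 K. Constrained thermal stress σ = E·α·ΔT = 201.3×10³ MPa × 15.5×10⁻⁶ × 242.4 = 756 MPa (compressive).
Compare to σ_y = 310 MPa: σ ≥ σ_y, so it yields.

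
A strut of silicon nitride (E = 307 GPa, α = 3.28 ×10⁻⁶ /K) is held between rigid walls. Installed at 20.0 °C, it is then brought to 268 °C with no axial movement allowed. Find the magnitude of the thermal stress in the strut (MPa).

ΔT = 248.0 K. Constrained thermal stress σ = E·α·ΔT = 307.0×10³ MPa × 3.28×10⁻⁶ × 248.0 = 250 MPa (compressive).

250 MPa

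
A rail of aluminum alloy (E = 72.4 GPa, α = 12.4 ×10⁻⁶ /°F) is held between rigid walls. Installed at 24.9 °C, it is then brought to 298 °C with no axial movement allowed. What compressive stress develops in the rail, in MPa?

α = 12.4×10⁻⁶/°F × 9/5 = 22.3×10⁻⁶/K.
ΔT = 273.1 K. Constrained thermal stress σ = E·α·ΔT = 72.40×10³ MPa × 22.3×10⁻⁶ × 273.1 = 441 MPa (compressive).

441 MPa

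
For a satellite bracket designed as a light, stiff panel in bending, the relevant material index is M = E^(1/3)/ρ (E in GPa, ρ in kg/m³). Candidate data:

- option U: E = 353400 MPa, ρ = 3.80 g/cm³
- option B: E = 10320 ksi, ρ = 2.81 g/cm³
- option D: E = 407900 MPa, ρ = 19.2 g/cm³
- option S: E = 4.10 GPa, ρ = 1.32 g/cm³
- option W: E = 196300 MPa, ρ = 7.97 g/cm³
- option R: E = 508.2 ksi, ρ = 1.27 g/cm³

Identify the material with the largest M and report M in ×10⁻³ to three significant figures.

Normalizing units and computing the index:
  option U: E = 353.4 GPa, ρ = 3800 kg/m³
  option B: E = 71.15 GPa, ρ = 2810 kg/m³
  option D: E = 407.9 GPa, ρ = 19200 kg/m³
  option S: E = 4.100 GPa, ρ = 1320 kg/m³
  option W: E = 196.3 GPa, ρ = 7970 kg/m³
  option R: E = 3.504 GPa, ρ = 1270 kg/m³
  option U: M = 1.86×10⁻³
  option B: M = 1.47×10⁻³
  option S: M = 1.21×10⁻³
  option R: M = 1.20×10⁻³
  option W: M = 0.729×10⁻³
  option D: M = 0.386×10⁻³
Highest index: option U.

option U, M = 1.86×10⁻³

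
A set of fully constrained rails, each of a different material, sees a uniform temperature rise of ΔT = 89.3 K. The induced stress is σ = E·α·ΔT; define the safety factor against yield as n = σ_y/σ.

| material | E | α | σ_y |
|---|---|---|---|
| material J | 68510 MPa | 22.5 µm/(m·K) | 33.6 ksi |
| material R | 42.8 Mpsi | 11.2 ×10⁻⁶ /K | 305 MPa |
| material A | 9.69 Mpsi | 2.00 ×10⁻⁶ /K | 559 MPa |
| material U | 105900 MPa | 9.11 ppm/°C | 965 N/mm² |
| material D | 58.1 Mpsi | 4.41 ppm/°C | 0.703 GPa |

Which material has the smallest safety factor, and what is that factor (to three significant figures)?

Converting E to GPa, α to ×10⁻⁶/K, σ_y to MPa, then σ and n for each:
  material J: E = 68.51, α = 22.5, σ_y = 231.7 → σ = 138 MPa, n = 1.68
  material R: E = 295.1, α = 11.2, σ_y = 305.0 → σ = 295 MPa, n = 1.03
  material A: E = 66.81, α = 2.00, σ_y = 559.0 → σ = 11.9 MPa, n = 46.8
  material U: E = 105.9, α = 9.11, σ_y = 965.0 → σ = 86.2 MPa, n = 11.2
  material D: E = 400.6, α = 4.41, σ_y = 703.0 → σ = 158 MPa, n = 4.46
Smallest n: material R with n = 1.03.

material R, n = 1.03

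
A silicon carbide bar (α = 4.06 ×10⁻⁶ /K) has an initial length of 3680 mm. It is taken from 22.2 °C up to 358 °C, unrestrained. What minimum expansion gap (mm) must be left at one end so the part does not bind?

5.02 mm

ΔT = 358 − 22.2 = 335.8 K.
ΔL = α·L₀·ΔT = 4.06×10⁻⁶ × 3680 mm × 335.8 K = 5.02 mm.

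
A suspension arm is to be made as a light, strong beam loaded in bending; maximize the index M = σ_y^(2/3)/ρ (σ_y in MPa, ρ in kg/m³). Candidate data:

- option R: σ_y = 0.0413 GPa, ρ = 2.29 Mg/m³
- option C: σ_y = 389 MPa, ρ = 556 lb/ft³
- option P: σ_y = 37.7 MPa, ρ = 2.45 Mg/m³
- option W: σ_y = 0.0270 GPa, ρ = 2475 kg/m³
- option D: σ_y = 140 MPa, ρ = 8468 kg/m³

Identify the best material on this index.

option C

Convert each candidate to consistent units, then evaluate M:
  option R: σ_y = 41.30 MPa, ρ = 2290 kg/m³
  option C: σ_y = 389.0 MPa, ρ = 8906 kg/m³
  option P: σ_y = 37.70 MPa, ρ = 2450 kg/m³
  option W: σ_y = 27.00 MPa, ρ = 2475 kg/m³
  option D: σ_y = 140.0 MPa, ρ = 8468 kg/m³
  option C: M = 5.98×10⁻³
  option R: M = 5.22×10⁻³
  option P: M = 4.59×10⁻³
  option W: M = 3.64×10⁻³
  option D: M = 3.18×10⁻³
Highest index: option C.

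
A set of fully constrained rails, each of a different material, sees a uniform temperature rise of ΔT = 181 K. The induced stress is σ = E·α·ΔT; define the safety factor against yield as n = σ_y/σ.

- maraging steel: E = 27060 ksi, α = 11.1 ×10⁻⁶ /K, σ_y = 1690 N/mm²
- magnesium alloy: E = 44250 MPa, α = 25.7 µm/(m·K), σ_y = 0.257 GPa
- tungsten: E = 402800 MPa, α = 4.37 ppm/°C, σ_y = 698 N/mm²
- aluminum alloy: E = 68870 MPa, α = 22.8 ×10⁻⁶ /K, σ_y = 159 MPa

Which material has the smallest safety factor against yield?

Per material, after unit conversion:
  maraging steel: E = 186.6, α = 11.1, σ_y = 1690 → σ = 375 MPa, n = 4.51
  magnesium alloy: E = 44.25, α = 25.7, σ_y = 257.0 → σ = 206 MPa, n = 1.25
  tungsten: E = 402.8, α = 4.37, σ_y = 698.0 → σ = 319 MPa, n = 2.19
  aluminum alloy: E = 68.87, α = 22.8, σ_y = 159.0 → σ = 284 MPa, n = 0.559
The minimum is aluminum alloy at n = 0.559.

aluminum alloy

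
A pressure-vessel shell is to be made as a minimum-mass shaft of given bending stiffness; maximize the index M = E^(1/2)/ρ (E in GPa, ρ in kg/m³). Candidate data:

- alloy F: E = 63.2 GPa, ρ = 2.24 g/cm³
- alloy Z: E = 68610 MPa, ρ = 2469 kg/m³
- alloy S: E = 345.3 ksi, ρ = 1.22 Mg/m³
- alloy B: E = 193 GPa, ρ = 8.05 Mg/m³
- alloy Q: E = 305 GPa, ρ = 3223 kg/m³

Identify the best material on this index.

alloy Q

Putting every candidate on a common basis:
  alloy F: E = 63.20 GPa, ρ = 2240 kg/m³
  alloy Z: E = 68.61 GPa, ρ = 2469 kg/m³
  alloy S: E = 2.381 GPa, ρ = 1220 kg/m³
  alloy B: E = 193.0 GPa, ρ = 8050 kg/m³
  alloy Q: E = 305.0 GPa, ρ = 3223 kg/m³
  alloy Q: M = 5.42×10⁻³
  alloy F: M = 3.55×10⁻³
  alloy Z: M = 3.35×10⁻³
  alloy B: M = 1.73×10⁻³
  alloy S: M = 1.26×10⁻³
The maximum is for alloy Q.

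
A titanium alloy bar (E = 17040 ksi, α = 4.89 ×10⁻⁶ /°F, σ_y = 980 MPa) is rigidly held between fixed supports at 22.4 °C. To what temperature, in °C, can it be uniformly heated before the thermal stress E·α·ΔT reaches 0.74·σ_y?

724 °C

E = 17040 ksi = 117.5 GPa.
α = 4.89×10⁻⁶/°F × 9/5 = 8.80×10⁻⁶/K.
E·α·ΔT = 725.2 MPa ⇒ ΔT = 725.2 / (117.5×10³ × 8.80×10⁻⁶) = 701.3 K.
T = 22.4 + 701.3 = 723.7 °C.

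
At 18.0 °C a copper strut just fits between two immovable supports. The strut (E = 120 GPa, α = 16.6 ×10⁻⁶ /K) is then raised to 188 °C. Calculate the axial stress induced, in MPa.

ΔT = 170.0 K. Constrained thermal stress σ = E·α·ΔT = 120.0×10³ MPa × 16.6×10⁻⁶ × 170.0 = 339 MPa (compressive).

339 MPa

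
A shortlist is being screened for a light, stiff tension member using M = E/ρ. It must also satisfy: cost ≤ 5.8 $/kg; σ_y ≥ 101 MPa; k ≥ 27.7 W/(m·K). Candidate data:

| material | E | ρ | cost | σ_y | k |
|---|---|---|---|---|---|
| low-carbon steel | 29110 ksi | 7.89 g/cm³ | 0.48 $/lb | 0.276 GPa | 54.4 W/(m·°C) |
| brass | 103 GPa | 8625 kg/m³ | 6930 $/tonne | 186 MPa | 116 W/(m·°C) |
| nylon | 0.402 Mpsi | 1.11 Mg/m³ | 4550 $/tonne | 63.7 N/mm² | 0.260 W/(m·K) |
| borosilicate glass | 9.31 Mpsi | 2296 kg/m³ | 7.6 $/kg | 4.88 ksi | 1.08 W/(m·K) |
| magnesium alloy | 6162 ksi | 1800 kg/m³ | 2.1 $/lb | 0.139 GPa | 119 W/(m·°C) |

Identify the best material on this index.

low-carbon steel

Screen on constraints: cost ≤ 5.8 $/kg; σ_y ≥ 101 MPa; k ≥ 27.7 W/(m·K). Survivors: low-carbon steel, magnesium alloy.
After converting to SI:
  low-carbon steel: E = 200.7 GPa, ρ = 7890 kg/m³
  magnesium alloy: E = 42.49 GPa, ρ = 1800 kg/m³
  low-carbon steel: M = 25.4 MN·m/kg
  magnesium alloy: M = 23.6 MN·m/kg
Low-carbon steel has the largest M.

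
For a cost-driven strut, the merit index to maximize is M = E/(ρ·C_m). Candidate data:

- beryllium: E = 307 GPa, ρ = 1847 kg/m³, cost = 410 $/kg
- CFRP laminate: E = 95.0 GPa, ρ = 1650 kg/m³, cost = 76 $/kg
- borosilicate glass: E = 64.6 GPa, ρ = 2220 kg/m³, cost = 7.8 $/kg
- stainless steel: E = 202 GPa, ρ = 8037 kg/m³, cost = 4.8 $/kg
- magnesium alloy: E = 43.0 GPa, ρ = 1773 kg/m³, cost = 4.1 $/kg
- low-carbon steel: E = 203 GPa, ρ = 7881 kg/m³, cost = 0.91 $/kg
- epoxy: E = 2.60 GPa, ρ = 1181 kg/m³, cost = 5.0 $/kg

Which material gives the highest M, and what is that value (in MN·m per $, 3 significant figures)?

low-carbon steel, M = 28.3 MN·m per $

Evaluate M for each candidate:
  low-carbon steel: M = 28.3 MN·m per $
  magnesium alloy: M = 5.92 MN·m per $
  stainless steel: M = 5.24 MN·m per $
  borosilicate glass: M = 3.73 MN·m per $
  CFRP laminate: M = 0.758 MN·m per $
  epoxy: M = 0.440 MN·m per $
  beryllium: M = 0.405 MN·m per $
The maximum is for low-carbon steel.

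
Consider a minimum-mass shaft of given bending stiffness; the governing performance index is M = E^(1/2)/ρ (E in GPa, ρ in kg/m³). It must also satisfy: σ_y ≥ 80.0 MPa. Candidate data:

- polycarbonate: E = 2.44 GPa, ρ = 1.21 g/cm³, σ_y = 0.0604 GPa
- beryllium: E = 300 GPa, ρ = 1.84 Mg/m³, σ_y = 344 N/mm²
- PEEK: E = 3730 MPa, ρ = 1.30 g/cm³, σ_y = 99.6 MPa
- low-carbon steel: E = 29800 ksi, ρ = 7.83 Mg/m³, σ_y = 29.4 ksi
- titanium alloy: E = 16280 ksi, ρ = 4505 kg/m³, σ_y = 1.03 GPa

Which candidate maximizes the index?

beryllium

Screen on constraints: σ_y ≥ 80.0 MPa. Survivors: beryllium, PEEK, low-carbon steel, titanium alloy.
After converting to SI:
  beryllium: E = 300.0 GPa, ρ = 1840 kg/m³
  PEEK: E = 3.730 GPa, ρ = 1300 kg/m³
  low-carbon steel: E = 205.5 GPa, ρ = 7830 kg/m³
  titanium alloy: E = 112.2 GPa, ρ = 4505 kg/m³
  beryllium: M = 9.41×10⁻³
  titanium alloy: M = 2.35×10⁻³
  low-carbon steel: M = 1.83×10⁻³
  PEEK: M = 1.49×10⁻³
Highest index: beryllium.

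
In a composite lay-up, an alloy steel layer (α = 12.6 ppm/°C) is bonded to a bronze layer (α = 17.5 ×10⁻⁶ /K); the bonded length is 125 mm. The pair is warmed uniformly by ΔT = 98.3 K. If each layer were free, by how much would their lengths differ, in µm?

Δα = |12.6 − 17.5|×10⁻⁶/K = 4.90×10⁻⁶/K.
ΔL_mismatch = Δα·L·ΔT = 4.90×10⁻⁶ × 125.0 mm × 98.3 K = 60.2 µm.

60.2 µm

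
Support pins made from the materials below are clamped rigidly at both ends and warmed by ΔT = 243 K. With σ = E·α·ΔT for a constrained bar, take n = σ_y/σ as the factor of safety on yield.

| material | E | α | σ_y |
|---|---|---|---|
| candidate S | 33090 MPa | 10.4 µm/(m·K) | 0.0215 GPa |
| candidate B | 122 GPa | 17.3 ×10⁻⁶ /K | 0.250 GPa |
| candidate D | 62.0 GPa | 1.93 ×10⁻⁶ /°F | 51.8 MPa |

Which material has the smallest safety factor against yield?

Converting E to GPa, α to ×10⁻⁶/K, σ_y to MPa, then σ and n for each:
  candidate S: E = 33.09, α = 10.4, σ_y = 21.50 → σ = 83.6 MPa, n = 0.257
  candidate B: E = 122.0, α = 17.3, σ_y = 250.0 → σ = 513 MPa, n = 0.487
  candidate D: E = 62.00, α = 3.47, σ_y = 51.80 → σ = 52.3 MPa, n = 0.990
Candidate S has the lowest safety factor, n = 0.257.

candidate S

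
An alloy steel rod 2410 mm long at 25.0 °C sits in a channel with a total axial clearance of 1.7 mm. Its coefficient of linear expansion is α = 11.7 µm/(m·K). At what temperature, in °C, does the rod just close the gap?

85.3 °C

α·L₀·ΔT = 1.7 mm ⇒ ΔT = 1.7 / (11.7×10⁻⁶ × 2410.0) = 60.29 K.
T = 25.0 + 60.29 = 85.29 °C.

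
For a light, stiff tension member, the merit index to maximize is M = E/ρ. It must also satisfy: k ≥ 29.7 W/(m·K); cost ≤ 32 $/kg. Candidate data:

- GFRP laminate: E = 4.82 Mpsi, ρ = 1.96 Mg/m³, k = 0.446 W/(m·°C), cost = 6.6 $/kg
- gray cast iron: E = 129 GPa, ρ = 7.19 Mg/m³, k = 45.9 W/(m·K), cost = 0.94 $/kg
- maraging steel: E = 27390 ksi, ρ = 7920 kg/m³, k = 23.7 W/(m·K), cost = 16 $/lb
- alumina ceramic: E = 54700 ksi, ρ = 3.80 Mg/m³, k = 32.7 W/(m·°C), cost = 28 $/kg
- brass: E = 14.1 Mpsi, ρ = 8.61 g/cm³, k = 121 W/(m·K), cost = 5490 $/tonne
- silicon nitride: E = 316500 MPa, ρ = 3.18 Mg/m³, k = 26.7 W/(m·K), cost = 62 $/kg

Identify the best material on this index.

alumina ceramic

Screen on constraints: k ≥ 29.7 W/(m·K); cost ≤ 32 $/kg. Survivors: gray cast iron, alumina ceramic, brass.
Convert each candidate to consistent units, then evaluate M:
  gray cast iron: E = 129.0 GPa, ρ = 7190 kg/m³
  alumina ceramic: E = 377.1 GPa, ρ = 3800 kg/m³
  brass: E = 97.22 GPa, ρ = 8610 kg/m³
  alumina ceramic: M = 99.2 MN·m/kg
  gray cast iron: M = 17.9 MN·m/kg
  brass: M = 11.3 MN·m/kg
Alumina ceramic ranks first.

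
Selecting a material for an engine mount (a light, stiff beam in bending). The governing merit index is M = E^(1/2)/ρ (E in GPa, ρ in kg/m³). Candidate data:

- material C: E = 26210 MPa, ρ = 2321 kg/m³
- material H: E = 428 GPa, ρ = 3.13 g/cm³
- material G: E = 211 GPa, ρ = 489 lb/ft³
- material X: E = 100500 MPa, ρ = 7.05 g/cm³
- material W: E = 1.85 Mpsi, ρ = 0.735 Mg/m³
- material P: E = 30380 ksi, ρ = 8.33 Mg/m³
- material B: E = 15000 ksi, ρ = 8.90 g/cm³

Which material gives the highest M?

After converting to SI:
  material C: E = 26.21 GPa, ρ = 2321 kg/m³
  material H: E = 428.0 GPa, ρ = 3130 kg/m³
  material G: E = 211.0 GPa, ρ = 7833 kg/m³
  material X: E = 100.5 GPa, ρ = 7050 kg/m³
  material W: E = 12.76 GPa, ρ = 735.0 kg/m³
  material P: E = 209.5 GPa, ρ = 8330 kg/m³
  material B: E = 103.4 GPa, ρ = 8900 kg/m³
  material H: M = 6.61×10⁻³
  material W: M = 4.86×10⁻³
  material C: M = 2.21×10⁻³
  material G: M = 1.85×10⁻³
  material P: M = 1.74×10⁻³
  material X: M = 1.42×10⁻³
  material B: M = 1.14×10⁻³
Material H ranks first.

material H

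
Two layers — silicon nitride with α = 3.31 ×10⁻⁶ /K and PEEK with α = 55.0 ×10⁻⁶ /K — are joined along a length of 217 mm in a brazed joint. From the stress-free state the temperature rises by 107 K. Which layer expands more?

PEEK

α(silicon nitride) = 3.31×10⁻⁶/K vs α(PEEK) = 55.0×10⁻⁶/K.
Higher α expands more for the same ΔT: PEEK.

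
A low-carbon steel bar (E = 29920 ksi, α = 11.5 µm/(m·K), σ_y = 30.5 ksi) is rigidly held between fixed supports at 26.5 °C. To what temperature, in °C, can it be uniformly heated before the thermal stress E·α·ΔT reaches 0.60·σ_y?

E = 29920 ksi = 206.3 GPa.
σ_y = 30.5 ksi = 210.3 MPa.
E·α·ΔT = 126.2 MPa ⇒ ΔT = 126.2 / (206.3×10³ × 11.5×10⁻⁶) = 53.19 K.
T = 26.5 + 53.19 = 79.69 °C.

79.7 °C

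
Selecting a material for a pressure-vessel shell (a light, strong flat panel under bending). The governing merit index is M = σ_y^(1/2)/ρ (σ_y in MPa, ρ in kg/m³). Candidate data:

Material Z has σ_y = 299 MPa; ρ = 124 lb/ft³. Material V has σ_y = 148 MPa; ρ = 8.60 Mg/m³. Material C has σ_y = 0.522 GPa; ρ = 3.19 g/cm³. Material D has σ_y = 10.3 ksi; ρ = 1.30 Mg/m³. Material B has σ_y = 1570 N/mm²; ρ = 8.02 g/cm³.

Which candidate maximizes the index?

Putting every candidate on a common basis:
  material Z: σ_y = 299.0 MPa, ρ = 1986 kg/m³
  material V: σ_y = 148.0 MPa, ρ = 8600 kg/m³
  material C: σ_y = 522.0 MPa, ρ = 3190 kg/m³
  material D: σ_y = 71.02 MPa, ρ = 1300 kg/m³
  material B: σ_y = 1570 MPa, ρ = 8020 kg/m³
  material Z: M = 8.71×10⁻³
  material C: M = 7.16×10⁻³
  material D: M = 6.48×10⁻³
  material B: M = 4.94×10⁻³
  material V: M = 1.41×10⁻³
Material Z ranks first.

material Z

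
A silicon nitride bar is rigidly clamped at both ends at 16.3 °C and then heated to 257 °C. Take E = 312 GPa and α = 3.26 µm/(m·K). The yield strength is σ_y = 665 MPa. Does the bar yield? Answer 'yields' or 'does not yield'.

does not yield

ΔT = 240.7 K. Constrained thermal stress σ = E·α·ΔT = 312.0×10³ MPa × 3.26×10⁻⁶ × 240.7 = 245 MPa (compressive).
Compare to σ_y = 665 MPa: σ < σ_y, so it does not yield.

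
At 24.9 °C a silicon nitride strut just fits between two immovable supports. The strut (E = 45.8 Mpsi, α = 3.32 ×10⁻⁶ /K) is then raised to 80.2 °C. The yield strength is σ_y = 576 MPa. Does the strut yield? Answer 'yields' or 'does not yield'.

does not yield

E = 45.8 Mpsi = 315.8 GPa.
ΔT = 55.30 K. Constrained thermal stress σ = E·α·ΔT = 315.8×10³ MPa × 3.32×10⁻⁶ × 55.30 = 58.0 MPa (compressive).
Compare to σ_y = 576 MPa: σ < σ_y, so it does not yield.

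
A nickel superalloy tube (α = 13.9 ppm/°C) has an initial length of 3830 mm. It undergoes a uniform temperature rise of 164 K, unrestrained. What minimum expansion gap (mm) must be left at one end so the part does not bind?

8.73 mm

ΔL = α·L₀·ΔT = 13.9×10⁻⁶ × 3830 mm × 164.0 K = 8.73 mm.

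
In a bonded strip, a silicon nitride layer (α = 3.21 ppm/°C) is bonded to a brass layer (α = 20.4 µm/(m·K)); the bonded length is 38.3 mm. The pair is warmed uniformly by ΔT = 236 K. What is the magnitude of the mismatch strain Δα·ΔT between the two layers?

4.06×10⁻³

Δα = |3.21 − 20.4|×10⁻⁶/K = 17.2×10⁻⁶/K.
Mismatch strain = Δα·ΔT = 17.2×10⁻⁶ × 236.0 = 4.06×10⁻³.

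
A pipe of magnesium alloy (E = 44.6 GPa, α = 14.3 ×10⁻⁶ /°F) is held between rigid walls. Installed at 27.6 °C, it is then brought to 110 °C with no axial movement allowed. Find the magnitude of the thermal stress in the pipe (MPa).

94.6 MPa

α = 14.3×10⁻⁶/°F × 9/5 = 25.7×10⁻⁶/K.
ΔT = 82.40 K. Constrained thermal stress σ = E·α·ΔT = 44.60×10³ MPa × 25.7×10⁻⁶ × 82.40 = 94.6 MPa (compressive).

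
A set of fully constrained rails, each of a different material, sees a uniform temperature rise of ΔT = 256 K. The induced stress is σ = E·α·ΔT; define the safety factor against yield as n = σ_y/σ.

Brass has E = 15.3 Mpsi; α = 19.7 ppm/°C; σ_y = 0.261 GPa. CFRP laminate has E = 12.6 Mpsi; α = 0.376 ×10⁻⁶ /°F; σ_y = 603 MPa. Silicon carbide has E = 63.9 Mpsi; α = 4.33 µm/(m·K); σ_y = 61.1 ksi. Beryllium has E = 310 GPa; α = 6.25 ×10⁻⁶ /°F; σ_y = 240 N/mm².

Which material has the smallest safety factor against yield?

With everything in SI (GPa, ×10⁻⁶/K, MPa):
  brass: E = 105.5, α = 19.7, σ_y = 261.0 → σ = 532 MPa, n = 0.491
  CFRP laminate: E = 86.87, α = 0.677, σ_y = 603.0 → σ = 15.1 MPa, n = 40.1
  silicon carbide: E = 440.6, α = 4.33, σ_y = 421.3 → σ = 488 MPa, n = 0.863
  beryllium: E = 310.0, α = 11.2, σ_y = 240.0 → σ = 893 MPa, n = 0.269
Beryllium has the lowest safety factor, n = 0.269.

beryllium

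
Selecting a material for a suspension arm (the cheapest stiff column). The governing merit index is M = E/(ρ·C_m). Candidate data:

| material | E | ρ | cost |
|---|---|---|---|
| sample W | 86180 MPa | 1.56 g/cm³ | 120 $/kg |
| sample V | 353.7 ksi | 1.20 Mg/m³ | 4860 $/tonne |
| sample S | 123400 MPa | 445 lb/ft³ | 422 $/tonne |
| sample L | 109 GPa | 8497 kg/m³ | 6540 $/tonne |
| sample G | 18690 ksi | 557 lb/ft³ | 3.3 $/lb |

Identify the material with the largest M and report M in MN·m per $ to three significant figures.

In SI units:
  sample W: E = 86.18 GPa, ρ = 1560 kg/m³, cost = 120.0 $/kg
  sample V: E = 2.439 GPa, ρ = 1200 kg/m³, cost = 4.860 $/kg
  sample S: E = 123.4 GPa, ρ = 7128 kg/m³, cost = 0.4220 $/kg
  sample L: E = 109.0 GPa, ρ = 8497 kg/m³, cost = 6.540 $/kg
  sample G: E = 128.9 GPa, ρ = 8922 kg/m³, cost = 7.275 $/kg
  sample S: M = 41.0 MN·m per $
  sample G: M = 1.99 MN·m per $
  sample L: M = 1.96 MN·m per $
  sample W: M = 0.460 MN·m per $
  sample V: M = 0.418 MN·m per $
The maximum is for sample S.

sample S, M = 41.0 MN·m per $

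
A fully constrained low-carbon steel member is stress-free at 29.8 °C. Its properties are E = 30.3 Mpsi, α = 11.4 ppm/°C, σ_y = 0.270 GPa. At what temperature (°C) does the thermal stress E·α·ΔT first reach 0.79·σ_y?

E = 30.3 Mpsi = 208.9 GPa.
σ_y = 0.270 GPa = 270.0 MPa.
E·α·ΔT = 213.3 MPa ⇒ ΔT = 213.3 / (208.9×10³ × 11.4×10⁻⁶) = 89.56 K.
T = 29.8 + 89.56 = 119.4 °C.

119 °C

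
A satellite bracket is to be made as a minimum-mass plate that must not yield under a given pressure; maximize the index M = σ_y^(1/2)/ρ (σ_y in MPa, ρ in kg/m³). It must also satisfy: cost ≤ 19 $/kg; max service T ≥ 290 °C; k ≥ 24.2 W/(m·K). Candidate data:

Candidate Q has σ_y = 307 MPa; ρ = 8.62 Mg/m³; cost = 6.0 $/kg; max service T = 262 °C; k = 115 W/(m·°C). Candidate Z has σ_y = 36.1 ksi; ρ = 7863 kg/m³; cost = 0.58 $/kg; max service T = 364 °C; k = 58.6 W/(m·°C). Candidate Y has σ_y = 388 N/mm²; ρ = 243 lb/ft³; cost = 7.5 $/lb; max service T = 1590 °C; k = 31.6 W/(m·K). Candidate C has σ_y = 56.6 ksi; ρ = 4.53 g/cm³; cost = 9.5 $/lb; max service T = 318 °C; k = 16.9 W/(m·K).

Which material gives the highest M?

Screen on constraints: cost ≤ 19 $/kg; max service T ≥ 290 °C; k ≥ 24.2 W/(m·K). Survivors: candidate Z, candidate Y.
After converting to SI:
  candidate Z: σ_y = 248.9 MPa, ρ = 7863 kg/m³
  candidate Y: σ_y = 388.0 MPa, ρ = 3892 kg/m³
  candidate Y: M = 5.06×10⁻³
  candidate Z: M = 2.01×10⁻³
Highest index: candidate Y.

candidate Y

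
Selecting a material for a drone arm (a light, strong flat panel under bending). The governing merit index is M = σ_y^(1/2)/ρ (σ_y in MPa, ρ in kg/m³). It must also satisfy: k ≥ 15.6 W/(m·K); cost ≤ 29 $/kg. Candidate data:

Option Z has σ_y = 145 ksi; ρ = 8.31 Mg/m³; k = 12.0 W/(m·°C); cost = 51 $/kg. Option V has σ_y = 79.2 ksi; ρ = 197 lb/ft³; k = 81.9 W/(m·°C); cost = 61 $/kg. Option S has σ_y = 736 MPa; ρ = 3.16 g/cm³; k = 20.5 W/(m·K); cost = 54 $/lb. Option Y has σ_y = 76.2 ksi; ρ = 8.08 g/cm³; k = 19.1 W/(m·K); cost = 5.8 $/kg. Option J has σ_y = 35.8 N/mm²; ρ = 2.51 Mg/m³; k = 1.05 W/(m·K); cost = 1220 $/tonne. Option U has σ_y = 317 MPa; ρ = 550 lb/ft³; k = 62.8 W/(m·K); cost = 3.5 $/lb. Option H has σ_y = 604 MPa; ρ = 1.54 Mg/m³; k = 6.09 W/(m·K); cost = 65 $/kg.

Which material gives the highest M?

option Y

Screen on constraints: k ≥ 15.6 W/(m·K); cost ≤ 29 $/kg. Survivors: option Y, option U.
Putting every candidate on a common basis:
  option Y: σ_y = 525.4 MPa, ρ = 8080 kg/m³
  option U: σ_y = 317.0 MPa, ρ = 8810 kg/m³
  option Y: M = 2.84×10⁻³
  option U: M = 2.02×10⁻³
Option Y ranks first.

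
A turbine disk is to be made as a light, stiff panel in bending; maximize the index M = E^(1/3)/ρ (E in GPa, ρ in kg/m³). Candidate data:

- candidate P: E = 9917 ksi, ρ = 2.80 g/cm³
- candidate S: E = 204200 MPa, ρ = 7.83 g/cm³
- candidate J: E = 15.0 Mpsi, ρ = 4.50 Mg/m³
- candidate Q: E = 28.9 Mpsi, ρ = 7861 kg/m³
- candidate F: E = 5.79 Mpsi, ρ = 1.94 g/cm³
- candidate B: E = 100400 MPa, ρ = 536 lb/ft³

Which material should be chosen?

After converting to SI:
  candidate P: E = 68.38 GPa, ρ = 2800 kg/m³
  candidate S: E = 204.2 GPa, ρ = 7830 kg/m³
  candidate J: E = 103.4 GPa, ρ = 4500 kg/m³
  candidate Q: E = 199.3 GPa, ρ = 7861 kg/m³
  candidate F: E = 39.92 GPa, ρ = 1940 kg/m³
  candidate B: E = 100.4 GPa, ρ = 8586 kg/m³
  candidate F: M = 1.76×10⁻³
  candidate P: M = 1.46×10⁻³
  candidate J: M = 1.04×10⁻³
  candidate S: M = 0.752×10⁻³
  candidate Q: M = 0.743×10⁻³
  candidate B: M = 0.541×10⁻³
Highest index: candidate F.

candidate F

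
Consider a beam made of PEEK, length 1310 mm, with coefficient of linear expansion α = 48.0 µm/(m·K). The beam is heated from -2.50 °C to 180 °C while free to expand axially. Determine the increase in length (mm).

ΔT = 180 − (-2.50) = 182.5 K.
ΔL = α·L₀·ΔT = 48.0×10⁻⁶ × 1310 mm × 182.5 K = 11.5 mm.

11.5 mm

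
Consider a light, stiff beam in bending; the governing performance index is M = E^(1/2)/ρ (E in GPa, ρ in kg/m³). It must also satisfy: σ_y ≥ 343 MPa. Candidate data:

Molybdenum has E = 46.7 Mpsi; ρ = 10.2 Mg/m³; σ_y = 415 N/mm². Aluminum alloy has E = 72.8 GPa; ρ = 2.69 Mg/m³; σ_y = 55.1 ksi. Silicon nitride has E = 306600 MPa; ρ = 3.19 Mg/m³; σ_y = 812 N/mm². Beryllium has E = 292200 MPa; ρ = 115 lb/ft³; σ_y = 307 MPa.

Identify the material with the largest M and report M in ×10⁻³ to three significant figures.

Screen on constraints: σ_y ≥ 343 MPa. Survivors: molybdenum, aluminum alloy, silicon nitride.
Convert each candidate to consistent units, then evaluate M:
  molybdenum: E = 322.0 GPa, ρ = 10200 kg/m³
  aluminum alloy: E = 72.80 GPa, ρ = 2690 kg/m³
  silicon nitride: E = 306.6 GPa, ρ = 3190 kg/m³
  silicon nitride: M = 5.49×10⁻³
  aluminum alloy: M = 3.17×10⁻³
  molybdenum: M = 1.76×10⁻³
Silicon nitride ranks first.

silicon nitride, M = 5.49×10⁻³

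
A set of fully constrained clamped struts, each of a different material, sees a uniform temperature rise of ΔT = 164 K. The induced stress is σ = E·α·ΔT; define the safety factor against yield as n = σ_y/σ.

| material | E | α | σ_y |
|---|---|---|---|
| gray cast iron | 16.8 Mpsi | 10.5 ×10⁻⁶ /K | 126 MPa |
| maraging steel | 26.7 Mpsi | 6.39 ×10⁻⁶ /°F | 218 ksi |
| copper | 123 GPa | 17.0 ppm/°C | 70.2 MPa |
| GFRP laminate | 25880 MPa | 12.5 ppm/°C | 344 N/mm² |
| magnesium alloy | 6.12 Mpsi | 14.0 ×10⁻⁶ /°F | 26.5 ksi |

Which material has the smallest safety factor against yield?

copper

With everything in SI (GPa, ×10⁻⁶/K, MPa):
  gray cast iron: E = 115.8, α = 10.5, σ_y = 126.0 → σ = 199 MPa, n = 0.632
  maraging steel: E = 184.1, α = 11.5, σ_y = 1503 → σ = 347 MPa, n = 4.33
  copper: E = 123.0, α = 17.0, σ_y = 70.20 → σ = 343 MPa, n = 0.205
  GFRP laminate: E = 25.88, α = 12.5, σ_y = 344.0 → σ = 53.1 MPa, n = 6.48
  magnesium alloy: E = 42.20, α = 25.2, σ_y = 182.7 → σ = 174 MPa, n = 1.05
Smallest n: copper with n = 0.205.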